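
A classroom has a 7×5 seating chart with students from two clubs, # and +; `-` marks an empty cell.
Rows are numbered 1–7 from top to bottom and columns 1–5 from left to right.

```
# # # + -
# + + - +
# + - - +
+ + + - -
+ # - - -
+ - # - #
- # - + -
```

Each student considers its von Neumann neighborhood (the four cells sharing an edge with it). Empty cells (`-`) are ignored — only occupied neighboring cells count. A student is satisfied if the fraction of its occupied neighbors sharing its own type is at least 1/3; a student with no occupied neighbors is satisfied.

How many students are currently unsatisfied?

(1,1)# 2/2 satisfied
(1,2)# 2/3 satisfied
(1,3)# 1/3 satisfied
(1,4)+ 0/1 not
(2,1)# 2/3 satisfied
(2,2)+ 2/4 satisfied
(2,3)+ 1/2 satisfied
(2,5)+ 1/1 satisfied
(3,1)# 1/3 satisfied
(3,2)+ 2/3 satisfied
(3,5)+ 1/1 satisfied
(4,1)+ 2/3 satisfied
(4,2)+ 3/4 satisfied
(4,3)+ 1/1 satisfied
(5,1)+ 2/3 satisfied
(5,2)# 0/2 not
(6,1)+ 1/1 satisfied
(6,3)# 0/0 satisfied
(6,5)# 0/0 satisfied
(7,2)# 0/0 satisfied
(7,4)+ 0/0 satisfied
Unsatisfied: (1,4), (5,2) — 2 in total.

2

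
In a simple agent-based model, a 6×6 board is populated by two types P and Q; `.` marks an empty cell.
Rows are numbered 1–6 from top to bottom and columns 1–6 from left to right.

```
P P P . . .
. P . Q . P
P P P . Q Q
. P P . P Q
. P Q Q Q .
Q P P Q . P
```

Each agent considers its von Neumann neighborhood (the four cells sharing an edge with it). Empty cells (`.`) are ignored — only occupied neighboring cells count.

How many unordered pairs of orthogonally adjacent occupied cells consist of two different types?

9

Scan each occupied cell's neighbors to the right and below so each pair is counted once.
From row 1: 0 unlike of 3 pairs (running 0/3).
From row 2: 1 unlike of 2 pairs (running 1/5).
From row 3: 1 unlike of 7 pairs (running 2/12).
From row 4: 3 unlike of 5 pairs (running 5/17).
From row 5: 2 unlike of 6 pairs (running 7/23).
From row 6: 2 unlike of 3 pairs (running 9/26).
Total adjacent occupied pairs: 26; unlike-type pairs: 9.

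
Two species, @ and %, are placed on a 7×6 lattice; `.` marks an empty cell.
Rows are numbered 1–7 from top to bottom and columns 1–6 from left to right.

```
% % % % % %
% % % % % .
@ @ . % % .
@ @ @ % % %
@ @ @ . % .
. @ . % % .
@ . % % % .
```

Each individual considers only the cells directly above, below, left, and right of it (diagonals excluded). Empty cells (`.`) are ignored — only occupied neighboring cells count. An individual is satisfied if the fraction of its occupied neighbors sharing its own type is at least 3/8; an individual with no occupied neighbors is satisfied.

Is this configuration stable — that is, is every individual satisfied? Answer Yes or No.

Row 1: (1,1)% 2/2 ✓ · (1,2)% 3/3 ✓ · (1,3)% 3/3 ✓ · (1,4)% 3/3 ✓ · (1,5)% 3/3 ✓ · (1,6)% 1/1 ✓
Row 2: (2,1)% 2/3 ✓ · (2,2)% 3/4 ✓ · (2,3)% 3/3 ✓ · (2,4)% 4/4 ✓ · (2,5)% 3/3 ✓
Row 3: (3,1)@ 2/3 ✓ · (3,2)@ 2/3 ✓ · (3,4)% 3/3 ✓ · (3,5)% 3/3 ✓
Row 4: (4,1)@ 3/3 ✓ · (4,2)@ 4/4 ✓ · (4,3)@ 2/3 ✓ · (4,4)% 2/3 ✓ · (4,5)% 4/4 ✓ · (4,6)% 1/1 ✓
Row 5: (5,1)@ 2/2 ✓ · (5,2)@ 4/4 ✓ · (5,3)@ 2/2 ✓ · (5,5)% 2/2 ✓
Row 6: (6,2)@ 1/1 ✓ · (6,4)% 2/2 ✓ · (6,5)% 3/3 ✓
Row 7: (7,1)@ 0/0 ✓ · (7,3)% 1/1 ✓ · (7,4)% 3/3 ✓ · (7,5)% 2/2 ✓
All meet the threshold, so the configuration is stable.

Yes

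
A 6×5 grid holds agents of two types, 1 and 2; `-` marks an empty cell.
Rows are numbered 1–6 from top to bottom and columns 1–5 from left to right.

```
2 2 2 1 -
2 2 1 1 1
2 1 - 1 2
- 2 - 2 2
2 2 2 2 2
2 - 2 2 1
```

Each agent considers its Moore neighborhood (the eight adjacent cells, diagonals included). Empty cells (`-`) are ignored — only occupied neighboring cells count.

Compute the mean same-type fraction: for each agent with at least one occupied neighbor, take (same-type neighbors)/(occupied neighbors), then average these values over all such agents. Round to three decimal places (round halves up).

(1,1)2 3/3
(1,2)2 4/5
(1,3)2 2/5
(1,4)1 3/4
(2,1)2 4/5
(2,2)2 5/7
(2,3)1 4/7
(2,4)1 4/6
(2,5)1 3/4
(3,1)2 3/4
(3,2)1 1/5
(3,4)1 3/6
(3,5)2 2/5
(4,2)2 4/5
(4,4)2 5/6
(4,5)2 4/5
(5,1)2 3/3
(5,2)2 5/5
(5,3)2 6/6
(5,4)2 6/7
(5,5)2 4/5
(6,1)2 2/2
(6,3)2 4/4
(6,4)2 4/5
(6,5)1 0/3
Sum over 25 agents: 3/3 + 4/5 + 2/5 + 3/4 + 4/5 + 5/7 + 4/7 + 4/6 + 3/4 + 3/4 + 1/5 + 3/6 + 2/5 + 4/5 + 5/6 + 4/5 + 3/3 + 5/5 + 6/6 + 6/7 + 4/5 + 2/2 + 4/4 + 4/5 + 0/3 = 2547/140; mean = 2547/140 ÷ 25 = 2547/3500 = 0.727714… → 0.728.

0.728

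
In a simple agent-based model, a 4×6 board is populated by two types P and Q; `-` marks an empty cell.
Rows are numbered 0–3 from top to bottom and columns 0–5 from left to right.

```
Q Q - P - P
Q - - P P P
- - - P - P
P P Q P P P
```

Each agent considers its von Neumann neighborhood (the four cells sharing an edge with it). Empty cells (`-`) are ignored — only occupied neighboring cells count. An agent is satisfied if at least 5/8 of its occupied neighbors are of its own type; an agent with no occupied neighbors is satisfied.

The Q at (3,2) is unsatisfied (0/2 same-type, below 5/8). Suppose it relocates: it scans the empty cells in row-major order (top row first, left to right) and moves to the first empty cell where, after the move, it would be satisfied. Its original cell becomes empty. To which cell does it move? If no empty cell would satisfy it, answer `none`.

(1,1)

Vacating (3,2). Empty cells in order:
  (0,2): 1/2 same-type → still unsatisfied.
  (0,4): 0/3 same-type → still unsatisfied.
  (1,1): 2/2 same-type → satisfied — stop here.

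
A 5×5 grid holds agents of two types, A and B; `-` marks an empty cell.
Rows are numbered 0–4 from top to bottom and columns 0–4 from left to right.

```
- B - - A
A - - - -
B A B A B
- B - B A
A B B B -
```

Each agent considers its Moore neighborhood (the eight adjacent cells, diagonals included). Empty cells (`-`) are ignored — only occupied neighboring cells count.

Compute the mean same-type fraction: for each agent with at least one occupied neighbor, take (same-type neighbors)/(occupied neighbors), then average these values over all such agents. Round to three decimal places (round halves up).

0.423

Row 0: (0,1)B 0/1 · (0,4)A — no occupied neighbors
Row 1: (1,0)A 1/3
Row 2: (2,0)B 1/3 · (2,1)A 1/4 · (2,2)B 2/4 · (2,3)A 1/4 · (2,4)B 1/3
Row 3: (3,1)B 4/6 · (3,3)B 4/6 · (3,4)A 1/4
Row 4: (4,0)A 0/2 · (4,1)B 2/3 · (4,2)B 4/4 · (4,3)B 2/3
Sum over 14 agents: 0/1 + 1/3 + 1/3 + 1/4 + 2/4 + 1/4 + 1/3 + 4/6 + 4/6 + 1/4 + 0/2 + 2/3 + 4/4 + 2/3 = 71/12; mean = 71/12 ÷ 14 = 71/168 = 0.422619… → 0.423.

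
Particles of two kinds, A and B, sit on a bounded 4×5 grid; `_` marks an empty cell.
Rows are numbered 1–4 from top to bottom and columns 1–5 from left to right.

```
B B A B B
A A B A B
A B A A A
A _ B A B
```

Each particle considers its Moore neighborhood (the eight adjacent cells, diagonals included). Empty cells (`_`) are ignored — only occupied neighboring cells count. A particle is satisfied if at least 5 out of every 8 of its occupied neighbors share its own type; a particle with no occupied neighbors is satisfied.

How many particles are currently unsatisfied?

(1,1)B 1/3 unhappy
(1,2)B 2/5 unhappy
(1,3)A 2/5 unhappy
(1,4)B 3/5 unhappy
(1,5)B 2/3 ok
(2,1)A 2/5 unhappy
(2,2)A 4/8 unhappy
(2,3)B 3/8 unhappy
(2,4)A 4/8 unhappy
(2,5)B 2/5 unhappy
(3,1)A 3/4 ok
(3,2)B 2/7 unhappy
(3,3)A 4/7 unhappy
(3,4)A 4/8 unhappy
(3,5)A 3/5 unhappy
(4,1)A 1/2 unhappy
(4,3)B 1/4 unhappy
(4,4)A 3/5 unhappy
(4,5)B 0/3 unhappy
Unsatisfied: (1,1), (1,2), (1,3), (1,4), (2,1), (2,2), (2,3), (2,4), (2,5), (3,2), (3,3), (3,4), (3,5), (4,1), (4,3), (4,4), (4,5) — 17 in total.

17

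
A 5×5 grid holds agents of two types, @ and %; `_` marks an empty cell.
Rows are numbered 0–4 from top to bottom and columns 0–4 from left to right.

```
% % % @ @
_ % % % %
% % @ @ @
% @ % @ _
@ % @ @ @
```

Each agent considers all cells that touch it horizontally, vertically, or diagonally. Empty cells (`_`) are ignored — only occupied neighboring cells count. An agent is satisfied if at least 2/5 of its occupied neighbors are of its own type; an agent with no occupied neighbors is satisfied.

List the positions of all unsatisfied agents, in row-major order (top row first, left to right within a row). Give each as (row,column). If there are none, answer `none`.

(0,0)% 2/2 ✓
(0,1)% 4/4 ✓
(0,2)% 4/5 ✓
(0,3)@ 1/5 ✗
(0,4)@ 1/3 ✗
(1,1)% 6/7 ✓
(1,2)% 5/8 ✓
(1,3)% 3/8 ✗
(1,4)% 1/5 ✗
(2,0)% 3/4 ✓
(2,1)% 5/7 ✓
(2,2)@ 3/8 ✗
(2,3)@ 3/7 ✓
(2,4)@ 2/4 ✓
(3,0)% 3/5 ✓
(3,1)@ 3/8 ✗
(3,2)% 2/8 ✗
(3,3)@ 6/7 ✓
(4,0)@ 1/3 ✗
(4,1)% 2/5 ✓
(4,2)@ 3/5 ✓
(4,3)@ 3/4 ✓
(4,4)@ 2/2 ✓

(0,3), (0,4), (1,3), (1,4), (2,2), (3,1), (3,2), (4,0)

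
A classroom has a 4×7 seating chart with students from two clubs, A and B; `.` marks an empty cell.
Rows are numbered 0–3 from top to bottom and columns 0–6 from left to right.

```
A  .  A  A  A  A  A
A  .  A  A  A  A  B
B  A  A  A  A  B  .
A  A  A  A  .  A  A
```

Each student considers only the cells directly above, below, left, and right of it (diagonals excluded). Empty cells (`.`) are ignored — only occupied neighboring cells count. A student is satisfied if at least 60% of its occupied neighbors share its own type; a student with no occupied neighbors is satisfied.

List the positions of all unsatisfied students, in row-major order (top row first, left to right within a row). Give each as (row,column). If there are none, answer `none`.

(0,6), (1,0), (1,5), (1,6), (2,0), (2,5), (3,0), (3,5)

Row 0: (0,0)A 1/1 satisfied · (0,2)A 2/2 satisfied · (0,3)A 3/3 satisfied · (0,4)A 3/3 satisfied · (0,5)A 3/3 satisfied · (0,6)A 1/2 not
Row 1: (1,0)A 1/2 not · (1,2)A 3/3 satisfied · (1,3)A 4/4 satisfied · (1,4)A 4/4 satisfied · (1,5)A 2/4 not · (1,6)B 0/2 not
Row 2: (2,0)B 0/3 not · (2,1)A 2/3 satisfied · (2,2)A 4/4 satisfied · (2,3)A 4/4 satisfied · (2,4)A 2/3 satisfied · (2,5)B 0/3 not
Row 3: (3,0)A 1/2 not · (3,1)A 3/3 satisfied · (3,2)A 3/3 satisfied · (3,3)A 2/2 satisfied · (3,5)A 1/2 not · (3,6)A 1/1 satisfied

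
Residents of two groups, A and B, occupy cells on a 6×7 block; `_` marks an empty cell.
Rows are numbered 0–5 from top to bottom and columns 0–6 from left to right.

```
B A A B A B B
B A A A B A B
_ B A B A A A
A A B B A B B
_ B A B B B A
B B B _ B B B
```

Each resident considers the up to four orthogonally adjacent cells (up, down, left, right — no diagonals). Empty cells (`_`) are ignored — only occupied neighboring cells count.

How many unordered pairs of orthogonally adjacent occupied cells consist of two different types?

34

Scan each occupied cell's neighbors to the right and below so each pair is counted once.
From row 0: 7 unlike of 13 pairs (running 7/13).
From row 1: 8 unlike of 12 pairs (running 15/25).
From row 2: 7 unlike of 11 pairs (running 22/36).
From row 3: 7 unlike of 12 pairs (running 29/48).
From row 4: 5 unlike of 10 pairs (running 34/58).
From row 5: 0 unlike of 4 pairs (running 34/62).
Total adjacent occupied pairs: 62; unlike-type pairs: 34.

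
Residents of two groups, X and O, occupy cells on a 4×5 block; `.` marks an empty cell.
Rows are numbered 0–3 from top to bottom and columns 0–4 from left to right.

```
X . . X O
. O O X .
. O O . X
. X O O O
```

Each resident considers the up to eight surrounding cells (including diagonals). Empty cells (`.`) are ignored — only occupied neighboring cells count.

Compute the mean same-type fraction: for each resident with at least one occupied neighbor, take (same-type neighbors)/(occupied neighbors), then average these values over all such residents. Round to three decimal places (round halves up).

(0,0)X 0/1
(0,3)X 1/3
(0,4)O 0/2
(1,1)O 3/4
(1,2)O 3/5
(1,3)X 2/5
(2,1)O 4/5
(2,2)O 5/7
(2,4)X 1/3
(3,1)X 0/3
(3,2)O 3/4
(3,3)O 3/4
(3,4)O 1/2
Sum over 13 residents: 0/1 + 1/3 + 0/2 + 3/4 + 3/5 + 2/5 + 4/5 + 5/7 + 1/3 + 0/3 + 3/4 + 3/4 + 1/2 = 2491/420; mean = 2491/420 ÷ 13 = 2491/5460 = 0.456227… → 0.456.

0.456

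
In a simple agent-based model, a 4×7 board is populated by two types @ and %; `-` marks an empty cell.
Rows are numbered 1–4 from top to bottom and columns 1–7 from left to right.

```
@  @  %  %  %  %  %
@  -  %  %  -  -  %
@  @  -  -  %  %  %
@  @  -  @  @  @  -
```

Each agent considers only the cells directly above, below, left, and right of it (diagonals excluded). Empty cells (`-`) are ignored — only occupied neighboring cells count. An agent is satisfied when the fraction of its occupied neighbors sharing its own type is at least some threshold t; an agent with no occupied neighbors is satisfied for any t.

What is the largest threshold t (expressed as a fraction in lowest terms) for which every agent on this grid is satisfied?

1/2

(1,1)@ 2/2
(1,2)@ 1/2
(1,3)% 2/3
(1,4)% 3/3
(1,5)% 2/2
(1,6)% 2/2
(1,7)% 2/2
(2,1)@ 2/2
(2,3)% 2/2
(2,4)% 2/2
(2,7)% 2/2
(3,1)@ 3/3
(3,2)@ 2/2
(3,5)% 1/2
(3,6)% 2/3
(3,7)% 2/2
(4,1)@ 2/2
(4,2)@ 2/2
(4,4)@ 1/1
(4,5)@ 2/3
(4,6)@ 1/2
The smallest same-type fraction is 1/2 at (1,2), which reduces to 1/2. Any threshold above that leaves this agent unsatisfied.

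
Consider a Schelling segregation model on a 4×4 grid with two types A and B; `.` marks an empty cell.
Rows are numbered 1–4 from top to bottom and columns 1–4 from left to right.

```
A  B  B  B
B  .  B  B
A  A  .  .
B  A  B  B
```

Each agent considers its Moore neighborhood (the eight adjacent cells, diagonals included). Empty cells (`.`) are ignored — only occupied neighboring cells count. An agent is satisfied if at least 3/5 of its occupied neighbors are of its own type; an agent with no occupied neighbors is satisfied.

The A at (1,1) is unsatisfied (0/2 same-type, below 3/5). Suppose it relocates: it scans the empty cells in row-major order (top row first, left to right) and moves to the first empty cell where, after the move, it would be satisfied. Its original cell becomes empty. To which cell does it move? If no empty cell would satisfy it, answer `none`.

Vacating (1,1). Empty cells in order:
  (2,2): 2/6 same-type → still unsatisfied.
  (3,3): 2/6 same-type → still unsatisfied.
  (3,4): 0/4 same-type → still unsatisfied.

none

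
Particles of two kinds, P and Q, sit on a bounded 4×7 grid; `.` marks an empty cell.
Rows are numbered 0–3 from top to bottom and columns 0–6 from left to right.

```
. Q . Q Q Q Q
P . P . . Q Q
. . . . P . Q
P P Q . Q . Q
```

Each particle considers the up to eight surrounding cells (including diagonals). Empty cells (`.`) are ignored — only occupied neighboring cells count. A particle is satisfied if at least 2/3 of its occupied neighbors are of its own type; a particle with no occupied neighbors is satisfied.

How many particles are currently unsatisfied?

(0,1)Q 0/2 not
(0,3)Q 1/2 not
(0,4)Q 3/3 satisfied
(0,5)Q 4/4 satisfied
(0,6)Q 3/3 satisfied
(1,0)P 0/1 not
(1,2)P 0/2 not
(1,5)Q 5/6 satisfied
(1,6)Q 4/4 satisfied
(2,4)P 0/2 not
(2,6)Q 3/3 satisfied
(3,0)P 1/1 satisfied
(3,1)P 1/2 not
(3,2)Q 0/1 not
(3,4)Q 0/1 not
(3,6)Q 1/1 satisfied
Unsatisfied: (0,1), (0,3), (1,0), (1,2), (2,4), (3,1), (3,2), (3,4) — 8 in total.

8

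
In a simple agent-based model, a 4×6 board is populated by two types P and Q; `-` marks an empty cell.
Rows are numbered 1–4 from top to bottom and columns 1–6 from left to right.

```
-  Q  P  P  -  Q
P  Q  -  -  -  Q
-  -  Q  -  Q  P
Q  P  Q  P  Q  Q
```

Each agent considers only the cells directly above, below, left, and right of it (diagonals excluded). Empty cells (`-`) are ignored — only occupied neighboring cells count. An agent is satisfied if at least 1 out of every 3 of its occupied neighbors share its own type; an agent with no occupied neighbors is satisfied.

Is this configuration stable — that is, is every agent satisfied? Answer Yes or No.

No

(1,2)Q 1/2 satisfied
(1,3)P 1/2 satisfied
(1,4)P 1/1 satisfied
(1,6)Q 1/1 satisfied
(2,1)P 0/1 not
(2,2)Q 1/2 satisfied
(2,6)Q 1/2 satisfied
(3,3)Q 1/1 satisfied
(3,5)Q 1/2 satisfied
(3,6)P 0/3 not
(4,1)Q 0/1 not
(4,2)P 0/2 not
(4,3)Q 1/3 satisfied
(4,4)P 0/2 not
(4,5)Q 2/3 satisfied
(4,6)Q 1/2 satisfied
For instance (2,1) has only 0/1 same-type neighbors, below 1/3.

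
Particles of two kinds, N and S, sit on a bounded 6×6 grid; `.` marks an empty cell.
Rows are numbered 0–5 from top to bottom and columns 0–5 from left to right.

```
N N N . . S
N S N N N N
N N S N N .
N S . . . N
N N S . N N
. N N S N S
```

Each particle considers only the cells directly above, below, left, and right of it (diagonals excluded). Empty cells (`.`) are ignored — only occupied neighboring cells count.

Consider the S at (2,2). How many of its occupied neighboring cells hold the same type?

0

Occupied neighbors of (2,2): (1,2)=N, (2,1)=N, (2,3)=N.
Same type (S): 0 of 3.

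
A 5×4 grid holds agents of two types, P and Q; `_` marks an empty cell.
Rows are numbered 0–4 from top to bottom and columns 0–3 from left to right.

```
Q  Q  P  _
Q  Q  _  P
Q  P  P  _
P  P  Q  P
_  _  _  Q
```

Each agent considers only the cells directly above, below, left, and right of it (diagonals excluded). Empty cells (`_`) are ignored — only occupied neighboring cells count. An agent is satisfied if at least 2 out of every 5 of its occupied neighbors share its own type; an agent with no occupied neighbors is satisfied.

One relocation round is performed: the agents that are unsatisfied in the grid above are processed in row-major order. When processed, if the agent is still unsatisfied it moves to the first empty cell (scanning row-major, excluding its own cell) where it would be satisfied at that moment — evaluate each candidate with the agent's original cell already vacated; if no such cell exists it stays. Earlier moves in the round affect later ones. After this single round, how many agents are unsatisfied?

Initially unsatisfied (in order): (0,2), (2,0), (3,2), (3,3), (4,3).
  (0,2) → (0,3).
  (2,0) → (0,2).
  (3,2) → (1,2).
  (3,3) → (2,0).
  (4,3): now satisfied by earlier moves; stays.
Resulting grid:
Q Q Q P
Q Q Q P
P P P _
P P _ _
_ _ _ Q
All satisfied now.

0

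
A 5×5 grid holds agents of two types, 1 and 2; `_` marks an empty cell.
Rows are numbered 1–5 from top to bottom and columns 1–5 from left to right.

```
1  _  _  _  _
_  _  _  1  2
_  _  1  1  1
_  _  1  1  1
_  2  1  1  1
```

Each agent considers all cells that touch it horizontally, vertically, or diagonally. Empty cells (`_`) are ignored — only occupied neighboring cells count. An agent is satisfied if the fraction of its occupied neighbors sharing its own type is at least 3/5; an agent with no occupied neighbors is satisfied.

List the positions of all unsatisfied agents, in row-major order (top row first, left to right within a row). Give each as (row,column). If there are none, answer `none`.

(1,1)1 0/0 ✓
(2,4)1 3/4 ✓
(2,5)2 0/3 ✗
(3,3)1 4/4 ✓
(3,4)1 6/7 ✓
(3,5)1 4/5 ✓
(4,3)1 5/6 ✓
(4,4)1 8/8 ✓
(4,5)1 5/5 ✓
(5,2)2 0/2 ✗
(5,3)1 3/4 ✓
(5,4)1 5/5 ✓
(5,5)1 3/3 ✓

(2,5), (5,2)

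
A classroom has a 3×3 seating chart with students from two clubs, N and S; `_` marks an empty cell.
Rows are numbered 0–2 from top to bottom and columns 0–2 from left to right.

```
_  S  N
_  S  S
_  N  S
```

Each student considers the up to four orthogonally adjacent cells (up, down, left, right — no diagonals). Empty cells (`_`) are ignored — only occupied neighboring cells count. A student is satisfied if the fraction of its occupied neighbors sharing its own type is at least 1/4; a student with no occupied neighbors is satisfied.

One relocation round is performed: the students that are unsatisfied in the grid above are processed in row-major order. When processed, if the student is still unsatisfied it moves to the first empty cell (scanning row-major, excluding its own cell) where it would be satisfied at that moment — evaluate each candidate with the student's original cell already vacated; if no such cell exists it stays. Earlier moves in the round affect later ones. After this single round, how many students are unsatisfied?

Initially unsatisfied (in order): (0,2), (2,1).
  (0,2) → (2,0).
  (2,1): now satisfied by earlier moves; stays.
Resulting grid:
_ S _
_ S S
N N S
All satisfied now.

0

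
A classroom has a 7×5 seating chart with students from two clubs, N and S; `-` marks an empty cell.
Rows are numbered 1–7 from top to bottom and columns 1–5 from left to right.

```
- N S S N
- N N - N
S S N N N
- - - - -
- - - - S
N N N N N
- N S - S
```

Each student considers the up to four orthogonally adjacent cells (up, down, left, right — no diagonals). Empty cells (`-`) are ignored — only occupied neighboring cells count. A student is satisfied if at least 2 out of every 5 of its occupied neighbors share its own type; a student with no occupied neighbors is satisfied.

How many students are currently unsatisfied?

(1,2)N 1/2 ok
(1,3)S 1/3 unhappy
(1,4)S 1/2 ok
(1,5)N 1/2 ok
(2,2)N 2/3 ok
(2,3)N 2/3 ok
(2,5)N 2/2 ok
(3,1)S 1/1 ok
(3,2)S 1/3 unhappy
(3,3)N 2/3 ok
(3,4)N 2/2 ok
(3,5)N 2/2 ok
(5,5)S 0/1 unhappy
(6,1)N 1/1 ok
(6,2)N 3/3 ok
(6,3)N 2/3 ok
(6,4)N 2/2 ok
(6,5)N 1/3 unhappy
(7,2)N 1/2 ok
(7,3)S 0/2 unhappy
(7,5)S 0/1 unhappy
Unsatisfied: (1,3), (3,2), (5,5), (6,5), (7,3), (7,5) — 6 in total.

6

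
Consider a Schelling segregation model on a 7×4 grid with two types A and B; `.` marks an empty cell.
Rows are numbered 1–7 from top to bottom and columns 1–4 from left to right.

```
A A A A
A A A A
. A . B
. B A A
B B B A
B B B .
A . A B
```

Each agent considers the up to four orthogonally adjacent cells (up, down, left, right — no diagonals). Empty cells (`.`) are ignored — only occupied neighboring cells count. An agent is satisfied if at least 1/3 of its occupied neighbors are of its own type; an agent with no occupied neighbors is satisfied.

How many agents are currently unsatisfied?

Row 1: (1,1)A 2/2 ✓ · (1,2)A 3/3 ✓ · (1,3)A 3/3 ✓ · (1,4)A 2/2 ✓
Row 2: (2,1)A 2/2 ✓ · (2,2)A 4/4 ✓ · (2,3)A 3/3 ✓ · (2,4)A 2/3 ✓
Row 3: (3,2)A 1/2 ✓ · (3,4)B 0/2 ✗
Row 4: (4,2)B 1/3 ✓ · (4,3)A 1/3 ✓ · (4,4)A 2/3 ✓
Row 5: (5,1)B 2/2 ✓ · (5,2)B 4/4 ✓ · (5,3)B 2/4 ✓ · (5,4)A 1/2 ✓
Row 6: (6,1)B 2/3 ✓ · (6,2)B 3/3 ✓ · (6,3)B 2/3 ✓
Row 7: (7,1)A 0/1 ✗ · (7,3)A 0/2 ✗ · (7,4)B 0/1 ✗
Unsatisfied: (3,4), (7,1), (7,3), (7,4) — 4 in total.

4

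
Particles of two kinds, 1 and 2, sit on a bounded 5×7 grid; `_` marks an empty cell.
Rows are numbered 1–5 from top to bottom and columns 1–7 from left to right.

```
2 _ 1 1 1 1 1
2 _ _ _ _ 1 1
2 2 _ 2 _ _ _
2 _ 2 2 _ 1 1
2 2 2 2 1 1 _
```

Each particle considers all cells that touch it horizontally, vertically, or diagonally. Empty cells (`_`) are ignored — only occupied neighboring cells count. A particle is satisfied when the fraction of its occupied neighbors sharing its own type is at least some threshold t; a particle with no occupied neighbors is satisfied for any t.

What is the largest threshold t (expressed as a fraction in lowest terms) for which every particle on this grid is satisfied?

Row 1: (1,1)2 1/1 · (1,3)1 1/1 · (1,4)1 2/2 · (1,5)1 3/3 · (1,6)1 4/4 · (1,7)1 3/3
Row 2: (2,1)2 3/3 · (2,6)1 4/4 · (2,7)1 3/3
Row 3: (3,1)2 3/3 · (3,2)2 4/4 · (3,4)2 2/2
Row 4: (4,1)2 4/4 · (4,3)2 6/6 · (4,4)2 4/5 · (4,6)1 3/3 · (4,7)1 2/2
Row 5: (5,1)2 2/2 · (5,2)2 4/4 · (5,3)2 4/4 · (5,4)2 3/4 · (5,5)1 2/4 · (5,6)1 3/3
The smallest same-type fraction is 2/4 at (5,5), which reduces to 1/2. Any threshold above that leaves this particle unsatisfied.

1/2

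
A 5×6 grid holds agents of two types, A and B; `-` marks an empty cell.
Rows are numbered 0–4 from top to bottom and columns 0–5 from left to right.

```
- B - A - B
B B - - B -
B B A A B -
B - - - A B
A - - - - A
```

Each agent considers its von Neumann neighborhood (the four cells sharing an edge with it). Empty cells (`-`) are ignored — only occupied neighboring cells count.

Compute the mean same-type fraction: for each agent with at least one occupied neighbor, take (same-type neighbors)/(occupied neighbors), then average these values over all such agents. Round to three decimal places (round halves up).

0.536

Row 0: (0,1)B 1/1 · (0,3)A — no occupied neighbors · (0,5)B — no occupied neighbors
Row 1: (1,0)B 2/2 · (1,1)B 3/3 · (1,4)B 1/1
Row 2: (2,0)B 3/3 · (2,1)B 2/3 · (2,2)A 1/2 · (2,3)A 1/2 · (2,4)B 1/3
Row 3: (3,0)B 1/2 · (3,4)A 0/2 · (3,5)B 0/2
Row 4: (4,0)A 0/1 · (4,5)A 0/1
Sum over 14 agents: 1/1 + 2/2 + 3/3 + 1/1 + 3/3 + 2/3 + 1/2 + 1/2 + 1/3 + 1/2 + 0/2 + 0/2 + 0/1 + 0/1 = 15/2; mean = 15/2 ÷ 14 = 15/28 = 0.535714… → 0.536.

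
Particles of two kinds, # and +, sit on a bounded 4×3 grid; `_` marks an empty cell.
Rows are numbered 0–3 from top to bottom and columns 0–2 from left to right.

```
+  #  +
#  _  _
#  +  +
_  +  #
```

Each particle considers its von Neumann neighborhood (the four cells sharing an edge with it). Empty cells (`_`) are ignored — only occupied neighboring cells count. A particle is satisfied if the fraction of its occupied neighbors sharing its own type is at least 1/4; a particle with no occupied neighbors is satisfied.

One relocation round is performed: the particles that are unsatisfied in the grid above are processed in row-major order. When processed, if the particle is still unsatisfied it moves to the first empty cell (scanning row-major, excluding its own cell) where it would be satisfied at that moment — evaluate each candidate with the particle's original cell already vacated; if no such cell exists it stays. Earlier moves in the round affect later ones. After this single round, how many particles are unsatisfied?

1

Initially unsatisfied (in order): (0,0), (0,1), (0,2), (3,2).
  (0,0) → (1,1).
  (0,1) → (0,0).
  (0,2): now satisfied by earlier moves; stays.
  (3,2) → (0,1).
Resulting grid:
# # +
# + _
# + +
_ + _
Unsatisfied now: (0,2).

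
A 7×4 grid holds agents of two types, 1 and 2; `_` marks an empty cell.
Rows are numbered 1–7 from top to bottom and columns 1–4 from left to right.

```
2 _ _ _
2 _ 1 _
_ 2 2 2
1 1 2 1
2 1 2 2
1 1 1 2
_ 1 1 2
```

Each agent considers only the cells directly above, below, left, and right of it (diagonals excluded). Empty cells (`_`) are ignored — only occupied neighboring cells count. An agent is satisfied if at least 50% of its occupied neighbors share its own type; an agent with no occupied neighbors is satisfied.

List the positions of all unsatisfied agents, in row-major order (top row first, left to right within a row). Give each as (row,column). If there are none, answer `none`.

(2,3), (4,4), (5,1)

Row 1: (1,1)2 1/1 ok
Row 2: (2,1)2 1/1 ok · (2,3)1 0/1 unhappy
Row 3: (3,2)2 1/2 ok · (3,3)2 3/4 ok · (3,4)2 1/2 ok
Row 4: (4,1)1 1/2 ok · (4,2)1 2/4 ok · (4,3)2 2/4 ok · (4,4)1 0/3 unhappy
Row 5: (5,1)2 0/3 unhappy · (5,2)1 2/4 ok · (5,3)2 2/4 ok · (5,4)2 2/3 ok
Row 6: (6,1)1 1/2 ok · (6,2)1 4/4 ok · (6,3)1 2/4 ok · (6,4)2 2/3 ok
Row 7: (7,2)1 2/2 ok · (7,3)1 2/3 ok · (7,4)2 1/2 ok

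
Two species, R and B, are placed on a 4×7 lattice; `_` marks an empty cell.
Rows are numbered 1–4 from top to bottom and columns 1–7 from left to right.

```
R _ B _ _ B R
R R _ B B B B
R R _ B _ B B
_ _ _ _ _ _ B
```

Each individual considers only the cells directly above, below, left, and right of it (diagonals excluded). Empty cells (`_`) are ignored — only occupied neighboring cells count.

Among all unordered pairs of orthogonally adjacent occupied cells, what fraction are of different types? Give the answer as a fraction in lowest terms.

1/8

Scan each occupied cell's neighbors to the right and below so each pair is counted once.
Row 1: R(1,1)–R(2,1)= B(1,6)–R(1,7)≠ B(1,6)–B(2,6)= R(1,7)–B(2,7)≠  → 2/4 unlike.
Row 2: R(2,1)–R(2,2)= R(2,1)–R(3,1)= R(2,2)–R(3,2)= B(2,4)–B(2,5)= B(2,4)–B(3,4)= B(2,5)–B(2,6)= B(2,6)–B(2,7)= B(2,6)–B(3,6)= B(2,7)–B(3,7)=  → 0/9 unlike.
Row 3: R(3,1)–R(3,2)= B(3,6)–B(3,7)= B(3,7)–B(4,7)=  → 0/3 unlike.
Total adjacent occupied pairs: 16; unlike-type pairs: 2.
2/16 reduces to 1/8.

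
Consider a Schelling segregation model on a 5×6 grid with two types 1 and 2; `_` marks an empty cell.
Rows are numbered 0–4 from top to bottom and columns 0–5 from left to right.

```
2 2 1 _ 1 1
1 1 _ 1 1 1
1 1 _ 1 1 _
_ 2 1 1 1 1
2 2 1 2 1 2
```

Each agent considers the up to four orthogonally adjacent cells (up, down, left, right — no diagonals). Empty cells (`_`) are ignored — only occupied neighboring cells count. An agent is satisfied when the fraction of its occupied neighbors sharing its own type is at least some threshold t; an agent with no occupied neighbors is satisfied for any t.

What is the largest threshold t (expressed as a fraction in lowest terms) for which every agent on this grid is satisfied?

(0,0)2 1/2
(0,1)2 1/3
(0,2)1 0/1
(0,4)1 2/2
(0,5)1 2/2
(1,0)1 2/3
(1,1)1 2/3
(1,3)1 2/2
(1,4)1 4/4
(1,5)1 2/2
(2,0)1 2/2
(2,1)1 2/3
(2,3)1 3/3
(2,4)1 3/3
(3,1)2 1/3
(3,2)1 2/3
(3,3)1 3/4
(3,4)1 4/4
(3,5)1 1/2
(4,0)2 1/1
(4,1)2 2/3
(4,2)1 1/3
(4,3)2 0/3
(4,4)1 1/3
(4,5)2 0/2
The smallest same-type fraction is 0/1 at (0,2), which reduces to 0/1. Any threshold above that leaves this agent unsatisfied.

0/1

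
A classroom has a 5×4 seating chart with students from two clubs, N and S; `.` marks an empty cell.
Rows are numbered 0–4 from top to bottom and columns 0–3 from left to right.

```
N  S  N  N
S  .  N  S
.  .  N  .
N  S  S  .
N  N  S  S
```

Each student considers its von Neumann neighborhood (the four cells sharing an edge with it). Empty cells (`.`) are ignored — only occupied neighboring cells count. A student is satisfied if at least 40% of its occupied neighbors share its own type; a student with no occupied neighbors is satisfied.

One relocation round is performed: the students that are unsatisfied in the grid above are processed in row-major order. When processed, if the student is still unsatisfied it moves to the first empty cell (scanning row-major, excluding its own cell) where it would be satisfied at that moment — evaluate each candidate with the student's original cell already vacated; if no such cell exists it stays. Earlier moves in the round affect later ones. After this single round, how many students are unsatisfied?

0

Initially unsatisfied (in order): (0,0), (0,1), (1,0), (1,3), (3,1), (4,1).
  (0,0) → (2,0).
  (0,1) → (0,0).
  (1,0): now satisfied by earlier moves; stays.
  (1,3) → (0,1).
  (3,1) → (1,1).
  (4,1): now satisfied by earlier moves; stays.
Resulting grid:
S S N N
S S N .
N . N .
N . S .
N N S S
All satisfied now.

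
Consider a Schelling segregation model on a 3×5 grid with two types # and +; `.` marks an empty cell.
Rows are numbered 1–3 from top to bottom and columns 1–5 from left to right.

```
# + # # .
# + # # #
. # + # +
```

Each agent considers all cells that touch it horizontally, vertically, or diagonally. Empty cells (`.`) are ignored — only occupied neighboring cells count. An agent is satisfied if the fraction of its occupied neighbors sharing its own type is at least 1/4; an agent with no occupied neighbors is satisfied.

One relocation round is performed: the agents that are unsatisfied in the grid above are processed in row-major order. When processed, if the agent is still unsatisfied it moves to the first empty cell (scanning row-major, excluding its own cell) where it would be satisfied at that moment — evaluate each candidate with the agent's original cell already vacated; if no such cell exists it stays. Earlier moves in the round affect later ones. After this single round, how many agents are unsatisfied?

2

Initially unsatisfied (in order): (1,2), (3,3), (3,5).
  (1,2) → (3,1).
  (3,3): no empty cell satisfies it; stays.
  (3,5): no empty cell satisfies it; stays.
Resulting grid:
# . # # .
# + # # #
+ # + # +
Unsatisfied now: (3,3), (3,5).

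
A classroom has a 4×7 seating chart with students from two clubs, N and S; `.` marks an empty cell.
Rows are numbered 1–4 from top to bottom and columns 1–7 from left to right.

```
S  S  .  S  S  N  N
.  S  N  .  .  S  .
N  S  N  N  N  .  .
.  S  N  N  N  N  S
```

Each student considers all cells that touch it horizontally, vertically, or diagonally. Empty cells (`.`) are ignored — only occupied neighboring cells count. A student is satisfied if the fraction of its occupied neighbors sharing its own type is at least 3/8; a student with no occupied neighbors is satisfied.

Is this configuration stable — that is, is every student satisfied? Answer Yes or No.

No

(1,1)S 2/2 satisfied
(1,2)S 2/3 satisfied
(1,4)S 1/2 satisfied
(1,5)S 2/3 satisfied
(1,6)N 1/3 not
(1,7)N 1/2 satisfied
(2,2)S 3/6 satisfied
(2,3)N 2/6 not
(2,6)S 1/4 not
(3,1)N 0/3 not
(3,2)S 2/6 not
(3,3)N 4/7 satisfied
(3,4)N 6/6 satisfied
(3,5)N 4/5 satisfied
(4,2)S 1/4 not
(4,3)N 3/5 satisfied
(4,4)N 5/5 satisfied
(4,5)N 4/4 satisfied
(4,6)N 2/3 satisfied
(4,7)S 0/1 not
For instance (1,6) has only 1/3 same-type neighbors, below 3/8.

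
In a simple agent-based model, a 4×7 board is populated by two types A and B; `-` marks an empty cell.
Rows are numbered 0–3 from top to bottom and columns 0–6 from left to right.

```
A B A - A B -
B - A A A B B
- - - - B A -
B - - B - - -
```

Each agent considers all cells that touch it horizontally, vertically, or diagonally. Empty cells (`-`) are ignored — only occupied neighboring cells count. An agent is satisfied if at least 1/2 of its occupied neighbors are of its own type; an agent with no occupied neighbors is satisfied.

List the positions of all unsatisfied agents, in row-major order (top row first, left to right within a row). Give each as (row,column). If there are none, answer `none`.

Row 0: (0,0)A 0/2 unhappy · (0,1)B 1/4 unhappy · (0,2)A 2/3 ok · (0,4)A 2/4 ok · (0,5)B 2/4 ok
Row 1: (1,0)B 1/2 ok · (1,2)A 2/3 ok · (1,3)A 4/5 ok · (1,4)A 3/6 ok · (1,5)B 3/6 ok · (1,6)B 2/3 ok
Row 2: (2,4)B 2/5 unhappy · (2,5)A 1/4 unhappy
Row 3: (3,0)B 0/0 ok · (3,3)B 1/1 ok

(0,0), (0,1), (2,4), (2,5)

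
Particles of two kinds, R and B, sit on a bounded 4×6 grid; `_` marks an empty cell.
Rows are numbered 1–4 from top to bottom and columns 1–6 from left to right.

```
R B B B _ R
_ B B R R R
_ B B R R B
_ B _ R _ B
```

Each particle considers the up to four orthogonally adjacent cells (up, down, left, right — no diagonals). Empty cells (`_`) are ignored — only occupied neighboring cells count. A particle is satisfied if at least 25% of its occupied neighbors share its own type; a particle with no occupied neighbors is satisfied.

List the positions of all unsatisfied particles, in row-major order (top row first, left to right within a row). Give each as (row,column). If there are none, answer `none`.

(1,1)R 0/1 unhappy
(1,2)B 2/3 ok
(1,3)B 3/3 ok
(1,4)B 1/2 ok
(1,6)R 1/1 ok
(2,2)B 3/3 ok
(2,3)B 3/4 ok
(2,4)R 2/4 ok
(2,5)R 3/3 ok
(2,6)R 2/3 ok
(3,2)B 3/3 ok
(3,3)B 2/3 ok
(3,4)R 3/4 ok
(3,5)R 2/3 ok
(3,6)B 1/3 ok
(4,2)B 1/1 ok
(4,4)R 1/1 ok
(4,6)B 1/1 ok

(1,1)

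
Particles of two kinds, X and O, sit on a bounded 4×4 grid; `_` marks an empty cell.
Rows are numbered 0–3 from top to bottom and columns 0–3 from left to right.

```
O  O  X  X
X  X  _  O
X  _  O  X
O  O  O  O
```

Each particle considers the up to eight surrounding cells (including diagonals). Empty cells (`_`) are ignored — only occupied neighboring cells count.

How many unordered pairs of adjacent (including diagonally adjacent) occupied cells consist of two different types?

14

Scan each occupied cell's neighbors to the right and below (and the two forward diagonals) so each pair is counted once.
From row 0: 7 unlike of 10 pairs (running 7/10).
From row 1: 2 unlike of 6 pairs (running 9/16).
From row 2: 5 unlike of 8 pairs (running 14/24).
From row 3: 0 unlike of 3 pairs (running 14/27).
Total adjacent occupied pairs: 27; unlike-type pairs: 14.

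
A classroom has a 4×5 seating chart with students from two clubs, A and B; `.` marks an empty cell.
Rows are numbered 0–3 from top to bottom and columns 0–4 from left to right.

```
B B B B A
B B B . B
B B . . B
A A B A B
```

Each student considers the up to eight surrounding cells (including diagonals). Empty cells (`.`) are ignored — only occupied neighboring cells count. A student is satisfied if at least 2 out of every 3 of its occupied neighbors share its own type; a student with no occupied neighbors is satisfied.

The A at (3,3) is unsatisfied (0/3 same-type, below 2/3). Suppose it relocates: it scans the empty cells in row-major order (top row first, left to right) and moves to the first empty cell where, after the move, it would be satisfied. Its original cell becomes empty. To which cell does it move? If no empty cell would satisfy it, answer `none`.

Vacating (3,3). Empty cells in order:
  (1,3): 1/6 same-type → still unsatisfied.
  (2,2): 1/5 same-type → still unsatisfied.
  (2,3): 0/5 same-type → still unsatisfied.

none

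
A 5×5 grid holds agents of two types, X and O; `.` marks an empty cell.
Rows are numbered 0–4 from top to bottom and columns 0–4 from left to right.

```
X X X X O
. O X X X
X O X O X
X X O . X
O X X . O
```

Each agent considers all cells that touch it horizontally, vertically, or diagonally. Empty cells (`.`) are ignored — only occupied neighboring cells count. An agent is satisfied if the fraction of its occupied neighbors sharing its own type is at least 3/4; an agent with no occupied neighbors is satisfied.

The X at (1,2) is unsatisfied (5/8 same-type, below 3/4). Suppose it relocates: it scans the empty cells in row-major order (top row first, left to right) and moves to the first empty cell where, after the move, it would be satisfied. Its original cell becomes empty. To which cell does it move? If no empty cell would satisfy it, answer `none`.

Vacating (1,2). Empty cells in order:
  (1,0): 3/5 same-type → still unsatisfied.
  (3,3): 4/7 same-type → still unsatisfied.
  (4,3): 2/4 same-type → still unsatisfied.

none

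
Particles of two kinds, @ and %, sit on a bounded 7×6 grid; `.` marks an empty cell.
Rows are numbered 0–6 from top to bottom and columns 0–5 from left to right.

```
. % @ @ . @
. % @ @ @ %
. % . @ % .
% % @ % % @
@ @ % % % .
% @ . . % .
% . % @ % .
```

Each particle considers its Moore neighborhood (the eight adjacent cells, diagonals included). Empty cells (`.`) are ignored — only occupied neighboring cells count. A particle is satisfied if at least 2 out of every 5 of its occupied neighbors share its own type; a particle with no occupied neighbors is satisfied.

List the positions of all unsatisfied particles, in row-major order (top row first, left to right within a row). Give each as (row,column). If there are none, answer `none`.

Row 0: (0,1)% 1/3 ✗ · (0,2)@ 3/5 ✓ · (0,3)@ 4/4 ✓ · (0,5)@ 1/2 ✓
Row 1: (1,1)% 2/4 ✓ · (1,2)@ 4/7 ✓ · (1,3)@ 5/6 ✓ · (1,4)@ 4/6 ✓ · (1,5)% 1/3 ✗
Row 2: (2,1)% 3/5 ✓ · (2,3)@ 4/7 ✓ · (2,4)% 3/7 ✓
Row 3: (3,0)% 2/4 ✓ · (3,1)% 3/6 ✓ · (3,2)@ 2/7 ✗ · (3,3)% 5/7 ✓ · (3,4)% 4/6 ✓ · (3,5)@ 0/3 ✗
Row 4: (4,0)@ 2/5 ✓ · (4,1)@ 3/7 ✓ · (4,2)% 3/6 ✓ · (4,3)% 5/6 ✓ · (4,4)% 4/5 ✓
Row 5: (5,0)% 1/4 ✗ · (5,1)@ 2/6 ✗ · (5,4)% 3/4 ✓
Row 6: (6,0)% 1/2 ✓ · (6,2)% 0/2 ✗ · (6,3)@ 0/3 ✗ · (6,4)% 1/2 ✓

(0,1), (1,5), (3,2), (3,5), (5,0), (5,1), (6,2), (6,3)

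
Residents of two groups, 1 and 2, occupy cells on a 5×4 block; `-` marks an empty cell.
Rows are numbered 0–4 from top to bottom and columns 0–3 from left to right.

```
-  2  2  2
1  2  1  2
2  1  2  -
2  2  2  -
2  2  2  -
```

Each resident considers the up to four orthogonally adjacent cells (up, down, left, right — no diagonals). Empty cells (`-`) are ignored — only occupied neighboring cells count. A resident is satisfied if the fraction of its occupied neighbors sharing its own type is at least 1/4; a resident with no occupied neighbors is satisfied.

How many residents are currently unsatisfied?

Row 0: (0,1)2 2/2 ✓ · (0,2)2 2/3 ✓ · (0,3)2 2/2 ✓
Row 1: (1,0)1 0/2 ✗ · (1,1)2 1/4 ✓ · (1,2)1 0/4 ✗ · (1,3)2 1/2 ✓
Row 2: (2,0)2 1/3 ✓ · (2,1)1 0/4 ✗ · (2,2)2 1/3 ✓
Row 3: (3,0)2 3/3 ✓ · (3,1)2 3/4 ✓ · (3,2)2 3/3 ✓
Row 4: (4,0)2 2/2 ✓ · (4,1)2 3/3 ✓ · (4,2)2 2/2 ✓
Unsatisfied: (1,0), (1,2), (2,1) — 3 in total.

3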